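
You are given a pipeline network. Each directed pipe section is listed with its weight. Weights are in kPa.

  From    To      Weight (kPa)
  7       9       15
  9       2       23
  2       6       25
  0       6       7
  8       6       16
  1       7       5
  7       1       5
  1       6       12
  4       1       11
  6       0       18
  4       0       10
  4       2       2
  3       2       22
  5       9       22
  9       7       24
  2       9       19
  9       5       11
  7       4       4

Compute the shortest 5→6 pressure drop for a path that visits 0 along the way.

67 kPa

Best 5 to 0: 5–9–7–4–0 costing 60
Best 0 to 6: 0–6 costing 7
Total via 0: 60 + 7 = 67 kPa.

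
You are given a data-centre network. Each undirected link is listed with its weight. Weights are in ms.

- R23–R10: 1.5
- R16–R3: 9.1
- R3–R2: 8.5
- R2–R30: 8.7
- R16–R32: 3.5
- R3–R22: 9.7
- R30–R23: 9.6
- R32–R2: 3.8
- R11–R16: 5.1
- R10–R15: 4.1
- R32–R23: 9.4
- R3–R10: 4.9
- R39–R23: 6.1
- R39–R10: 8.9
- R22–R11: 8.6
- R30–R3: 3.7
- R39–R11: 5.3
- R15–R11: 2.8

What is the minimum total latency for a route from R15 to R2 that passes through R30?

Shortest R15→R30: R15 → R10 → R3 → R30 = 12.7
Shortest R30→R2: R30 → R2 = 8.7
Total via R30: 12.7 + 8.7 = 21.4 ms.

21.4 ms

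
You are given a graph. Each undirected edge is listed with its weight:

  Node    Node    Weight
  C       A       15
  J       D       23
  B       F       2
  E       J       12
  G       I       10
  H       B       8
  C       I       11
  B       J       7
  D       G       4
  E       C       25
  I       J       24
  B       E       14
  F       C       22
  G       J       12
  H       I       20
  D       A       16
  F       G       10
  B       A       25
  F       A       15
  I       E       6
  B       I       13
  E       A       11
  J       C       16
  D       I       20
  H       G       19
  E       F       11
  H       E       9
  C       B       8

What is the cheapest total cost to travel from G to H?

Shortest distances from G:
G: 0
D: 4  (via G)
F: 10  (via G)
I: 10  (via G)
B: 12  (via F)
J: 12  (via G)
E: 16  (via I)
H: 19  (via G)
Shortest route: G–H = 19.

19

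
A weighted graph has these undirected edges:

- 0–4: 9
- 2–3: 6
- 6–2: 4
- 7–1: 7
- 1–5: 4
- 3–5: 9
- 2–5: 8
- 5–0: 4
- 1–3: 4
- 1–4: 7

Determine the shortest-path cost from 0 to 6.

Enumerating some paths:
0 - 5 - 2 - 6: 4+8+4 = 16
0 - 5 - 3 - 2 - 6: 4+9+6+4 = 23
0 - 5 - 1 - 3 - 2 - 6: 4+4+4+6+4 = 22
The minimum is 16 via 0 - 5 - 2 - 6.

16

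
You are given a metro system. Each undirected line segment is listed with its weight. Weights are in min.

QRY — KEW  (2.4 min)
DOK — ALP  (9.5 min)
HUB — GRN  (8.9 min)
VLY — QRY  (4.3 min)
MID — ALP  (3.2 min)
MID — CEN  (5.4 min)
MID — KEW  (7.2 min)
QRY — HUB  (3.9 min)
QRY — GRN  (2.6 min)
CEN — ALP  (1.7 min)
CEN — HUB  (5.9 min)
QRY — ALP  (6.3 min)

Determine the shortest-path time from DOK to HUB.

17.1 min

Candidate routes:
DOK → ALP → MID → CEN → HUB: 9.5+3.2+5.4+5.9 = 24
DOK → ALP → QRY → HUB: 9.5+6.3+3.9 = 19.7
DOK → ALP → CEN → HUB: 9.5+1.7+5.9 = 17.1
Cheapest is DOK → ALP → CEN → HUB at 17.1 min.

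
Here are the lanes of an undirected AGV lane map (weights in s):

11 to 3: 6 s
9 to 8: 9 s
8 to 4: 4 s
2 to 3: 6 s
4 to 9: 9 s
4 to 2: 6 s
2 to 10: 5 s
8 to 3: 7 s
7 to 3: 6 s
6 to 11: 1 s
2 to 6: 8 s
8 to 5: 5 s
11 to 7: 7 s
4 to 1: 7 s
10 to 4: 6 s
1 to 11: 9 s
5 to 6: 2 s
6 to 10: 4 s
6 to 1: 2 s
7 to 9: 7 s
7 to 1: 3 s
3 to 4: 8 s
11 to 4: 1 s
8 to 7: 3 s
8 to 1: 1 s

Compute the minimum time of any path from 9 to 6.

Enumerating some paths:
9–8–1–6: 9+1+2 = 12
9–7–1–6: 7+3+2 = 12
9–4–11–6: 9+1+1 = 11
Cheapest is 9–4–11–6 at 11 s.

11 s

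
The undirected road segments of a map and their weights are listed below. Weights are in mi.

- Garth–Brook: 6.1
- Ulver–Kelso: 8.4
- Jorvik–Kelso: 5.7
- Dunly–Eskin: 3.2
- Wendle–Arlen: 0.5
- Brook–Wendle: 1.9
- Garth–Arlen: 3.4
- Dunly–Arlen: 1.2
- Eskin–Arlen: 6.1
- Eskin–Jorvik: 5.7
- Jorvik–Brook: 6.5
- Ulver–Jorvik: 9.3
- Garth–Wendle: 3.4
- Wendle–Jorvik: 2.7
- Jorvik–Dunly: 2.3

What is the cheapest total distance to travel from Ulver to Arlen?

Running Dijkstra from Ulver:
Ulver: 0
Kelso: 8.4  (via Ulver)
Jorvik: 9.3  (via Ulver)
Dunly: 11.6  (via Jorvik)
Wendle: 12  (via Jorvik)
Arlen: 12.5  (via Wendle)
Shortest route: Ulver → Jorvik → Wendle → Arlen = 12.5 mi.

12.5 mi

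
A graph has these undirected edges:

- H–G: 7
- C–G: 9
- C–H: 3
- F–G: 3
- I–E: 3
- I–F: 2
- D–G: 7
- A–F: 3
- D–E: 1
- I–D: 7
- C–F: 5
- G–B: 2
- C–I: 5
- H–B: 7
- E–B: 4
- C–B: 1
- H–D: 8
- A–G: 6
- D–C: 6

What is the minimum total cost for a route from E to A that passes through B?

Best E to B: E → B costing 4
Shortest B→A: B → G → A = 8
Total via B: 4 + 8 = 12.

12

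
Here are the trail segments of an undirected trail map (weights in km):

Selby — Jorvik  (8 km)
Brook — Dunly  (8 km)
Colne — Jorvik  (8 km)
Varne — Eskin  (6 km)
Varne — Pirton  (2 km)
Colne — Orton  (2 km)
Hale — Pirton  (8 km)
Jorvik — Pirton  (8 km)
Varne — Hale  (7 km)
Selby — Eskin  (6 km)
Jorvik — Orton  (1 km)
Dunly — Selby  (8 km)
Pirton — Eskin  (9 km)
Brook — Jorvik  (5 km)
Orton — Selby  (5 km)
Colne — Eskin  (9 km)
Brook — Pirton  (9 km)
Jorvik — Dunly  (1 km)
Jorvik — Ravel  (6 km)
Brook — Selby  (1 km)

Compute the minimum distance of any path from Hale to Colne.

Compare a few routes:
Hale–Varne–Eskin–Colne: 7+6+9 = 22
Hale–Pirton–Jorvik–Colne: 8+8+8 = 24
Hale–Pirton–Jorvik–Orton–Colne: 8+8+1+2 = 19
Hale–Varne–Pirton–Jorvik–Orton–Colne: 7+2+8+1+2 = 20
The minimum is 19 km via Hale–Pirton–Jorvik–Orton–Colne.

19 km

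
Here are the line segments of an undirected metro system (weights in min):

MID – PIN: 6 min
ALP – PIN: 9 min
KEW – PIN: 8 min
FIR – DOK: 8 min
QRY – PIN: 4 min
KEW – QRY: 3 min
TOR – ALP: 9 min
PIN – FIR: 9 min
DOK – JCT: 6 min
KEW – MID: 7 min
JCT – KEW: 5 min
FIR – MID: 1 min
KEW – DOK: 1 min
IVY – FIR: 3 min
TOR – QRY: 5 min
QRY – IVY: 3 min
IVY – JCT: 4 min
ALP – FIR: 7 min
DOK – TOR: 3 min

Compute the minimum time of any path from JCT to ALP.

14 min

Settle nodes by increasing distance from JCT:
JCT: 0
IVY: 4  (via JCT)
KEW: 5  (via JCT)
DOK: 6  (via JCT)
QRY: 7  (via IVY)
FIR: 7  (via IVY)
MID: 8  (via FIR)
TOR: 9  (via DOK)
PIN: 11  (via QRY)
ALP: 14  (via FIR)
Shortest route: JCT–IVY–FIR–ALP = 14 min.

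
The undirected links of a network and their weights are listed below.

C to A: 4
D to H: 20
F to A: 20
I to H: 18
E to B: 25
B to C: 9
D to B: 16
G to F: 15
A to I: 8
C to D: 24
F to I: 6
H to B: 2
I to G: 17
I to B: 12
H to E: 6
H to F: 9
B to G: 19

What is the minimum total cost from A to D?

28

Candidate routes:
A → C → D: 4+24 = 28
A → C → B → D: 4+9+16 = 29
Cheapest is A → C → D at 28.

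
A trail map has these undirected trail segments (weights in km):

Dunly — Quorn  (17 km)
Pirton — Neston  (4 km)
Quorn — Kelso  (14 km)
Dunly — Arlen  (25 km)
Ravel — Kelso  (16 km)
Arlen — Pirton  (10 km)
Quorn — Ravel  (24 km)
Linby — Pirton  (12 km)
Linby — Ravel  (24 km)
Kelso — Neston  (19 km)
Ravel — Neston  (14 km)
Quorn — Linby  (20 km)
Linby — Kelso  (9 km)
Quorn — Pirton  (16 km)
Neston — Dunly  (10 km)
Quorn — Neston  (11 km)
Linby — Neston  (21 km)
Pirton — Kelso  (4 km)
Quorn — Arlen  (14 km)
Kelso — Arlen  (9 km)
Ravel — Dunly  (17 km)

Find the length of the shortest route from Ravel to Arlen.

25 km

Shortest distances from Ravel:
Ravel: 0
Neston: 14  (via Ravel)
Kelso: 16  (via Ravel)
Dunly: 17  (via Ravel)
Pirton: 18  (via Neston)
Quorn: 24  (via Ravel)
Linby: 24  (via Ravel)
Arlen: 25  (via Kelso)
Shortest route: Ravel–Kelso–Arlen = 25 km.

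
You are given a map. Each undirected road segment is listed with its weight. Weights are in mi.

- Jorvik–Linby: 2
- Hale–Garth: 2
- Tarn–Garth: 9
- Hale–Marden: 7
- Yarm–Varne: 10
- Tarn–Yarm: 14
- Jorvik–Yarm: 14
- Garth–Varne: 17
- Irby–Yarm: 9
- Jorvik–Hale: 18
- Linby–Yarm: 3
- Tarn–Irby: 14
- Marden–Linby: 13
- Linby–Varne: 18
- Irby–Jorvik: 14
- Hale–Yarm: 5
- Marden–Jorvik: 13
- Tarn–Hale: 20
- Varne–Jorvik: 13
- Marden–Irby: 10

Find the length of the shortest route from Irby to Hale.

14 mi

Running Dijkstra from Irby:
Irby: 0
Yarm: 9  (via Irby)
Marden: 10  (via Irby)
Linby: 12  (via Yarm)
Hale: 14  (via Yarm)
Shortest route: Irby–Yarm–Hale = 14 mi.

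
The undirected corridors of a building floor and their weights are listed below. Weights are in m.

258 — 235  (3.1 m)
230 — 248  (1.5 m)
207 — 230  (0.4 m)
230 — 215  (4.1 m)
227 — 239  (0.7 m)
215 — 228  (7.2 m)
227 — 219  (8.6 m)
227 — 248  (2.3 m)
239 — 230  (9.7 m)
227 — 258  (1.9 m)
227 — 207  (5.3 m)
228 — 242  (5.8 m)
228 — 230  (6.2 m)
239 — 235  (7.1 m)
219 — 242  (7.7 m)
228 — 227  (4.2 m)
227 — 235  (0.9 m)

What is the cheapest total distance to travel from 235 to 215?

Enumerating some paths:
235 - 227 - 248 - 230 - 215: 0.9+2.3+1.5+4.1 = 8.8
235 - 227 - 207 - 230 - 215: 0.9+5.3+0.4+4.1 = 10.7
The minimum is 8.8 m via 235 - 227 - 248 - 230 - 215.

8.8 m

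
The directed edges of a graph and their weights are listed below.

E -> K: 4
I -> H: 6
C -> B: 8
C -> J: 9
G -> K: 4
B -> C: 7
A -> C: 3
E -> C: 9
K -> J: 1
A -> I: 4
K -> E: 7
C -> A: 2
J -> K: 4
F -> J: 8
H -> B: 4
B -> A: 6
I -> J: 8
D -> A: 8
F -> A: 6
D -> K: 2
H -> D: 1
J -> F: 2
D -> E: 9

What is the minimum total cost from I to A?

Settle nodes by increasing distance from I:
I: 0
H: 6  (via I)
D: 7  (via H)
J: 8  (via I)
K: 9  (via D)
B: 10  (via H)
F: 10  (via J)
A: 15  (via D)
Shortest route: I–H–D–A = 15.

15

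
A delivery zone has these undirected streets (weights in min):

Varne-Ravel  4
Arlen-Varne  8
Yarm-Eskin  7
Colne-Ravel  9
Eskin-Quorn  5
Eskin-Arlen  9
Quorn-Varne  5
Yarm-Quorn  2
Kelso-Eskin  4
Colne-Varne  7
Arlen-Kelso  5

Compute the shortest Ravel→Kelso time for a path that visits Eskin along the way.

18 min

Best Ravel to Eskin: Ravel–Varne–Quorn–Eskin costing 14
Shortest Eskin→Kelso: Eskin–Kelso = 4
Total via Eskin: 14 + 4 = 18 min.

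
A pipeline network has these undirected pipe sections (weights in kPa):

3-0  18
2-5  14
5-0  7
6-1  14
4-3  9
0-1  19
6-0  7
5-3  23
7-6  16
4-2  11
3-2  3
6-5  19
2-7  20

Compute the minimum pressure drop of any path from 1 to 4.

46 kPa

Enumerating some paths:
1 - 6 - 0 - 3 - 4: 14+7+18+9 = 48
1 - 0 - 3 - 4: 19+18+9 = 46
The minimum is 46 kPa via 1 - 0 - 3 - 4.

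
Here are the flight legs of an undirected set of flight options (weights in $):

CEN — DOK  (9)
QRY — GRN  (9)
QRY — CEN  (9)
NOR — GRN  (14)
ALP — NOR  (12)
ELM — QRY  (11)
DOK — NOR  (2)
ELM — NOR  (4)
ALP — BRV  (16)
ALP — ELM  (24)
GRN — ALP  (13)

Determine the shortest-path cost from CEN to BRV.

Compare a few routes:
CEN–QRY–GRN–ALP–BRV: 9+9+13+16 = 47
CEN–DOK–NOR–ALP–BRV: 9+2+12+16 = 39
CEN–QRY–ELM–NOR–ALP–BRV: 9+11+4+12+16 = 52
CEN–DOK–NOR–GRN–ALP–BRV: 9+2+14+13+16 = 54
Cheapest is CEN–DOK–NOR–ALP–BRV at $39.

$39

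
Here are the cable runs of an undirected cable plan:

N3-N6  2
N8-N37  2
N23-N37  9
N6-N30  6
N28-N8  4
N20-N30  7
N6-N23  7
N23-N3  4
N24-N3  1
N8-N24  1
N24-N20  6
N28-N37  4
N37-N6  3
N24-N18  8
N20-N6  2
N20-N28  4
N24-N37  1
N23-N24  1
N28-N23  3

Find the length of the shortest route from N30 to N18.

17

Running Dijkstra from N30:
N30: 0
N6: 6  (via N30)
N20: 7  (via N30)
N3: 8  (via N6)
N24: 9  (via N3)
N37: 9  (via N6)
N23: 10  (via N24)
N8: 10  (via N24)
N28: 11  (via N20)
N18: 17  (via N24)
Shortest route: N30–N6–N3–N24–N18 = 17.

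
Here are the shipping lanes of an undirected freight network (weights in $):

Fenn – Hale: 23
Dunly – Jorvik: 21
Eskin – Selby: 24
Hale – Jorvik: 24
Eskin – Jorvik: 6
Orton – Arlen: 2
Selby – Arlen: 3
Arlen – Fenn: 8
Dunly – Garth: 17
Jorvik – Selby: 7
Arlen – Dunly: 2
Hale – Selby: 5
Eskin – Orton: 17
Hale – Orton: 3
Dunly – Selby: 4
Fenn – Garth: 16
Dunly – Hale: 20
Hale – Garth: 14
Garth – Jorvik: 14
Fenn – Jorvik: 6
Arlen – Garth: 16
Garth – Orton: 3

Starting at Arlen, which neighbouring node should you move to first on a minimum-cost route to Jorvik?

Selby

Enumerating some paths:
Arlen - Selby - Jorvik: 3+7 = 10
Arlen - Dunly - Selby - Jorvik: 2+4+7 = 13
Arlen - Fenn - Jorvik: 8+6 = 14
The minimum is $10 via Arlen - Selby - Jorvik.
So from Arlen the first move is to Selby.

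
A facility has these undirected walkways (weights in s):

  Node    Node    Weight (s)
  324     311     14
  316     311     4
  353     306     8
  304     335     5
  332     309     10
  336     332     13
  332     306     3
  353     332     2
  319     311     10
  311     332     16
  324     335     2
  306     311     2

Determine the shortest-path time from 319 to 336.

28 s

Candidate routes:
319 → 311 → 306 → 353 → 332 → 336: 10+2+8+2+13 = 35
319 → 311 → 332 → 336: 10+16+13 = 39
319 → 311 → 306 → 332 → 336: 10+2+3+13 = 28
The minimum is 28 s via 319 → 311 → 306 → 332 → 336.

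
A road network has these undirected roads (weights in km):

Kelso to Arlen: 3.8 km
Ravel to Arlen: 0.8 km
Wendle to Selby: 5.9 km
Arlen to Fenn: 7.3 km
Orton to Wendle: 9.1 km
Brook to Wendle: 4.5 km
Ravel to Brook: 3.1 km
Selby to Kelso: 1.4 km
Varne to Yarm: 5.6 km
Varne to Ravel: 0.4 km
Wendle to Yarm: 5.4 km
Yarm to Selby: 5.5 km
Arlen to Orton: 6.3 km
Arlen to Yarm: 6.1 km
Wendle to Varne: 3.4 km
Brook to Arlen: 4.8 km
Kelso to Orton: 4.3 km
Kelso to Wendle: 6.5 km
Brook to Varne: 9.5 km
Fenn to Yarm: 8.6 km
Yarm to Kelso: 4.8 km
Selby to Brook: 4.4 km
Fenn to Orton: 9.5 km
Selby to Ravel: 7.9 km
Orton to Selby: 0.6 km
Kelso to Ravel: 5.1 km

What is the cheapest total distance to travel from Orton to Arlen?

Candidate routes:
Orton–Arlen: 6.3 = 6.3
Orton–Selby–Kelso–Ravel–Arlen: 0.6+1.4+5.1+0.8 = 7.9
Orton–Kelso–Arlen: 4.3+3.8 = 8.1
Orton–Selby–Kelso–Arlen: 0.6+1.4+3.8 = 5.8
Cheapest is Orton–Selby–Kelso–Arlen at 5.8 km.

5.8 km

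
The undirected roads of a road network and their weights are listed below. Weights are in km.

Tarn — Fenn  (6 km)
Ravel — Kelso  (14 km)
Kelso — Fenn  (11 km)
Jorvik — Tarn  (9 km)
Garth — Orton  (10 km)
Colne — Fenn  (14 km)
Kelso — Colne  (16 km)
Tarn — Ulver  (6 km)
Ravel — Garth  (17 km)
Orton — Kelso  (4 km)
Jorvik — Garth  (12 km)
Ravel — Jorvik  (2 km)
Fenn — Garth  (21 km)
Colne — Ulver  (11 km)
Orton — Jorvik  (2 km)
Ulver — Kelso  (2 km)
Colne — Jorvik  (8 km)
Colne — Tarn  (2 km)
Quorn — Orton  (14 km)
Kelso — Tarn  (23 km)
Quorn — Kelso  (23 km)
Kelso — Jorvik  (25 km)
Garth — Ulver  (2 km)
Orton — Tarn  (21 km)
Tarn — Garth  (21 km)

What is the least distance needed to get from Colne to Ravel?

10 km

Running Dijkstra from Colne:
Colne: 0
Tarn: 2  (via Colne)
Fenn: 8  (via Tarn)
Jorvik: 8  (via Colne)
Ulver: 8  (via Tarn)
Garth: 10  (via Ulver)
Orton: 10  (via Jorvik)
Kelso: 10  (via Ulver)
Ravel: 10  (via Jorvik)
Shortest route: Colne–Jorvik–Ravel = 10 km.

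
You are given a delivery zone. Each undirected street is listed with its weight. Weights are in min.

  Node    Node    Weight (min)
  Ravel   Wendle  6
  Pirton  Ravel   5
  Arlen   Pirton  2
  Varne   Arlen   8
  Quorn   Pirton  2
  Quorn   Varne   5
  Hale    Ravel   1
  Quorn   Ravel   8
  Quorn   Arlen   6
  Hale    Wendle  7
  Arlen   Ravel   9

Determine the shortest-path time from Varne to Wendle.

Settle nodes by increasing distance from Varne:
Varne: 0
Quorn: 5  (via Varne)
Pirton: 7  (via Quorn)
Arlen: 8  (via Varne)
Ravel: 12  (via Pirton)
Hale: 13  (via Ravel)
Wendle: 18  (via Ravel)
Shortest route: Varne–Quorn–Pirton–Ravel–Wendle = 18 min.

18 min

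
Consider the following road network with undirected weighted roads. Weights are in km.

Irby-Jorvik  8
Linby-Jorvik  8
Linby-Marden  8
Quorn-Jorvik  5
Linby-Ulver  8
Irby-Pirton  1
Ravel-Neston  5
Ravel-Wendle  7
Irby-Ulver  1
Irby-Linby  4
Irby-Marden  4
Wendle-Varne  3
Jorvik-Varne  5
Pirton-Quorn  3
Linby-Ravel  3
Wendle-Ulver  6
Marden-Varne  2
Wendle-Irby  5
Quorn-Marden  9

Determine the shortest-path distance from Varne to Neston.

15 km

Enumerating some paths:
Varne–Marden–Linby–Ravel–Neston: 2+8+3+5 = 18
Varne–Wendle–Ravel–Neston: 3+7+5 = 15
The minimum is 15 km via Varne–Wendle–Ravel–Neston.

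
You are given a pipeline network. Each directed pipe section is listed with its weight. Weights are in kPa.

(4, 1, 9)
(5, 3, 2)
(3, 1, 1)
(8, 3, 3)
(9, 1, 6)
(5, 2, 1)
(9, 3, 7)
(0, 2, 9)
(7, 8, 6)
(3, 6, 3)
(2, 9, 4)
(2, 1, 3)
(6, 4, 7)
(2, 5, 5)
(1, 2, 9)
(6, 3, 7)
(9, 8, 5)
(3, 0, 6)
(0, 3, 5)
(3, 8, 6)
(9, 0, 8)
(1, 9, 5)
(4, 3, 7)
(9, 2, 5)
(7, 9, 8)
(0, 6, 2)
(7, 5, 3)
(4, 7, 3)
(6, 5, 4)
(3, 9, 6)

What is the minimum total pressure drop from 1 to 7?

Shortest distances from 1:
1: 0
9: 5  (via 1)
2: 9  (via 1)
8: 10  (via 9)
3: 12  (via 9)
0: 13  (via 9)
5: 14  (via 2)
6: 15  (via 3)
4: 22  (via 6)
7: 25  (via 4)
Shortest route: 1–9–3–6–4–7 = 25 kPa.

25 kPa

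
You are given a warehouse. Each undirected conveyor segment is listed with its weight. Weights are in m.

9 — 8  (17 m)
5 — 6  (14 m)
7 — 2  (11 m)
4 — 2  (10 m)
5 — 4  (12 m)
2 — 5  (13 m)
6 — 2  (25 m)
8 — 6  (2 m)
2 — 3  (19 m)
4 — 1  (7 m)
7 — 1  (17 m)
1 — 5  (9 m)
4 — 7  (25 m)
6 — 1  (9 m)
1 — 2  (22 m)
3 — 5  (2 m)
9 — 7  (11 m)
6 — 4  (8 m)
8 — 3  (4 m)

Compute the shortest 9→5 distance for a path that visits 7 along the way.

Best 9 to 7: 9–7 costing 11
Best 7 to 5: 7–2–5 costing 24
Total via 7: 11 + 24 = 35 m.

35 m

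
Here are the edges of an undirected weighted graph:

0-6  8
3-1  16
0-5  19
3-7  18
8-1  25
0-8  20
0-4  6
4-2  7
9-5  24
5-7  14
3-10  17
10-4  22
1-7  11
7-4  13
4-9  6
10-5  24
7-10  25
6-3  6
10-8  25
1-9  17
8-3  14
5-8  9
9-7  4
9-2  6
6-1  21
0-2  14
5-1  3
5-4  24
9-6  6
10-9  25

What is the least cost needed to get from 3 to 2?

18

Running Dijkstra from 3:
3: 0
6: 6  (via 3)
9: 12  (via 6)
0: 14  (via 6)
8: 14  (via 3)
1: 16  (via 3)
7: 16  (via 9)
10: 17  (via 3)
2: 18  (via 9)
Shortest route: 3 → 6 → 9 → 2 = 18.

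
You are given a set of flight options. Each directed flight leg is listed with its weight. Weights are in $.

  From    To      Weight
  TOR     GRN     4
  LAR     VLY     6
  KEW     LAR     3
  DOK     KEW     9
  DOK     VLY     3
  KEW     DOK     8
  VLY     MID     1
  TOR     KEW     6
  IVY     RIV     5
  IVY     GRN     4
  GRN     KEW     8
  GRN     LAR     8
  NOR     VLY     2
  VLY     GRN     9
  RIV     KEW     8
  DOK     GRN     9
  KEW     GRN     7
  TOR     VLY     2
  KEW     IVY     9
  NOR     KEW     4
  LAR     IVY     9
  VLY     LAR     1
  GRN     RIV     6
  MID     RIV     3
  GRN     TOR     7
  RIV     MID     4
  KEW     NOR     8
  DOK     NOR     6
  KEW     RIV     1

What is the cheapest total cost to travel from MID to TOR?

Running Dijkstra from MID:
MID: 0
RIV: 3  (via MID)
KEW: 11  (via RIV)
LAR: 14  (via KEW)
GRN: 18  (via KEW)
DOK: 19  (via KEW)
NOR: 19  (via KEW)
IVY: 20  (via KEW)
VLY: 20  (via LAR)
TOR: 25  (via GRN)
Shortest route: MID → RIV → KEW → GRN → TOR = $25.

$25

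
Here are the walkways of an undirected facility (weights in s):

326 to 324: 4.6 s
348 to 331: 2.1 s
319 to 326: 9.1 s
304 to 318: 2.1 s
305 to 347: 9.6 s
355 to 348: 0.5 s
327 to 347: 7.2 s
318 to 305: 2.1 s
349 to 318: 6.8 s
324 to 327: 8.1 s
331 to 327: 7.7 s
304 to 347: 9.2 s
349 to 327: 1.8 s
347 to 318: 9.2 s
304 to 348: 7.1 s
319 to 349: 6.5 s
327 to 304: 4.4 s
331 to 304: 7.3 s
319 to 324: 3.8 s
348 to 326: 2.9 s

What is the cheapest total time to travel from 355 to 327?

10.3 s

Settle nodes by increasing distance from 355:
355: 0
348: 0.5  (via 355)
331: 2.6  (via 348)
326: 3.4  (via 348)
304: 7.6  (via 348)
324: 8  (via 326)
318: 9.7  (via 304)
327: 10.3  (via 331)
Shortest route: 355 → 348 → 331 → 327 = 10.3 s.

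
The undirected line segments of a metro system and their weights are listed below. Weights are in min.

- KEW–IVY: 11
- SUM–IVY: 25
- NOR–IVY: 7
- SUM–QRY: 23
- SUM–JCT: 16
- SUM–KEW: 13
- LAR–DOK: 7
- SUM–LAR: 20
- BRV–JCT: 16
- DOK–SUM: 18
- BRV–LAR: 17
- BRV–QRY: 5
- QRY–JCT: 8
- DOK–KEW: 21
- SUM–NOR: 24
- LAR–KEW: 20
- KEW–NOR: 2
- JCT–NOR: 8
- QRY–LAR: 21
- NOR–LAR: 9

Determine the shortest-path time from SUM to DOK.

Candidate routes:
SUM–KEW–NOR–LAR–DOK: 13+2+9+7 = 31
SUM–DOK: 18 = 18
SUM–LAR–DOK: 20+7 = 27
The minimum is 18 min via SUM–DOK.

18 min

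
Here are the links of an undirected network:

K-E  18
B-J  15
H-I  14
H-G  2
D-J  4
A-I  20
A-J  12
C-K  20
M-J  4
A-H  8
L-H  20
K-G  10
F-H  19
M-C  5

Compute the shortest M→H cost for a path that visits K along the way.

37

Shortest M→K: M–C–K = 25
Shortest K→H: K–G–H = 12
Total via K: 25 + 12 = 37.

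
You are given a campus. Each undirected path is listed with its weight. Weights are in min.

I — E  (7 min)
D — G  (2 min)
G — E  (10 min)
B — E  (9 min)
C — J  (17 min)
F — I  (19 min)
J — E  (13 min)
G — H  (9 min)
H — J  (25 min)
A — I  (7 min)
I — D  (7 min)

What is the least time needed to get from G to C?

40 min

Candidate routes:
G–E–J–C: 10+13+17 = 40
G–D–I–E–J–C: 2+7+7+13+17 = 46
Cheapest is G–E–J–C at 40 min.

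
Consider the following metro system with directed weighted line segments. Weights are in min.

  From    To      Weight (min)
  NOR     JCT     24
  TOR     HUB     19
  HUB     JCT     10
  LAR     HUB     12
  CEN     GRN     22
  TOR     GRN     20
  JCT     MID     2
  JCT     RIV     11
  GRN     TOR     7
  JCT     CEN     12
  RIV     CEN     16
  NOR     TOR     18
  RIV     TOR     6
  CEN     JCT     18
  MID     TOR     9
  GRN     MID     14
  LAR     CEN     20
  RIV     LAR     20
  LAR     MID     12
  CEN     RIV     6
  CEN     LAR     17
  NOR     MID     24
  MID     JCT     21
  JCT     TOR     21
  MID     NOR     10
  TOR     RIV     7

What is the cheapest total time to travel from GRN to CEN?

30 min

Shortest distances from GRN:
GRN: 0
TOR: 7  (via GRN)
RIV: 14  (via TOR)
MID: 14  (via GRN)
NOR: 24  (via MID)
HUB: 26  (via TOR)
CEN: 30  (via RIV)
Shortest route: GRN–TOR–RIV–CEN = 30 min.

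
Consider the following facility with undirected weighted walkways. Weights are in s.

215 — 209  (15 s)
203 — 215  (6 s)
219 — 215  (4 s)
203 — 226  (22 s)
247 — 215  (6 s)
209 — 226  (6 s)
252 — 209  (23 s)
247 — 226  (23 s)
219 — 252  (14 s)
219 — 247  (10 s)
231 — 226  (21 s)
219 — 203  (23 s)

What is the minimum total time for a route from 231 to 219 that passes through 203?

53 s

Shortest 231→203: 231–226–203 = 43
Shortest 203→219: 203–215–219 = 10
Total via 203: 43 + 10 = 53 s.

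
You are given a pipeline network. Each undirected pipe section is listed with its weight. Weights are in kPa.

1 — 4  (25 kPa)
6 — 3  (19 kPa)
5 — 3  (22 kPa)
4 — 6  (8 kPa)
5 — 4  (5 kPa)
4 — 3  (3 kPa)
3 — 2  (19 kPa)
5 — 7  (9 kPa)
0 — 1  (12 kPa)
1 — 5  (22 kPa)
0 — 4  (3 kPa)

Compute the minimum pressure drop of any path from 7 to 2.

Shortest distances from 7:
7: 0
5: 9  (via 7)
4: 14  (via 5)
0: 17  (via 4)
3: 17  (via 4)
6: 22  (via 4)
1: 29  (via 0)
2: 36  (via 3)
Shortest route: 7 → 5 → 4 → 3 → 2 = 36 kPa.

36 kPa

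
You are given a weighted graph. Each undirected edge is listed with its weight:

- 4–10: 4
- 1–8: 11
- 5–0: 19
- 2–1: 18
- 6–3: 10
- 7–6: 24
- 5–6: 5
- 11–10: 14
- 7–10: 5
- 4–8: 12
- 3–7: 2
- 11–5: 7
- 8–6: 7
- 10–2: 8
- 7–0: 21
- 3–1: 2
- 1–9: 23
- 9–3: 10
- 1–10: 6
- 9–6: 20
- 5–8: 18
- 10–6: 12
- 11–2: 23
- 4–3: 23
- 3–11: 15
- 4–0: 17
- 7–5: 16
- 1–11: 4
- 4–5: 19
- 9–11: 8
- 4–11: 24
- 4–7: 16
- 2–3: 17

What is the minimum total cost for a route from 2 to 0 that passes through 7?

Shortest 2→7: 2–10–7 = 13
Shortest 7→0: 7–0 = 21
Total via 7: 13 + 21 = 34.

34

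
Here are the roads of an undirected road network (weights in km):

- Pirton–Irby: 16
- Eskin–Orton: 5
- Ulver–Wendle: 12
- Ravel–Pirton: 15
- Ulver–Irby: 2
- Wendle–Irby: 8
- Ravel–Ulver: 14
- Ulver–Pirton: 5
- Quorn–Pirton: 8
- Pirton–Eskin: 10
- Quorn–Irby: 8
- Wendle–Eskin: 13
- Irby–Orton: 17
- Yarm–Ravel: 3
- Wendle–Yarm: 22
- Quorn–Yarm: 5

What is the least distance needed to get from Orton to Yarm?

28 km

Shortest distances from Orton:
Orton: 0
Eskin: 5  (via Orton)
Pirton: 15  (via Eskin)
Irby: 17  (via Orton)
Wendle: 18  (via Eskin)
Ulver: 19  (via Irby)
Quorn: 23  (via Pirton)
Yarm: 28  (via Quorn)
Shortest route: Orton → Eskin → Pirton → Quorn → Yarm = 28 km.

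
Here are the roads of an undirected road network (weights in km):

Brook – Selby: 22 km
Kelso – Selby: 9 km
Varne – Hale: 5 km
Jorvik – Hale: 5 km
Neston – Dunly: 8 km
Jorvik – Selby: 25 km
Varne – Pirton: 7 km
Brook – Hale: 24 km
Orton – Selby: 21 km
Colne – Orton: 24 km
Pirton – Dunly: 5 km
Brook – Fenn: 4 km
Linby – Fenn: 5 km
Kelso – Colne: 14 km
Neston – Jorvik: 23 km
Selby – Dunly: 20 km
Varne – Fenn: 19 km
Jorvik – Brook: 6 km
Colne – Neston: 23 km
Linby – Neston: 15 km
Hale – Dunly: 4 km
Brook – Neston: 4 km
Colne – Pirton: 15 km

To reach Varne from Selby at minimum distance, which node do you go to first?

Compare a few routes:
Selby–Brook–Jorvik–Hale–Varne: 22+6+5+5 = 38
Selby–Dunly–Hale–Varne: 20+4+5 = 29
Selby–Jorvik–Hale–Varne: 25+5+5 = 35
Selby–Dunly–Pirton–Varne: 20+5+7 = 32
Cheapest is Selby–Dunly–Hale–Varne at 29 km.
So from Selby the first move is to Dunly.

Dunly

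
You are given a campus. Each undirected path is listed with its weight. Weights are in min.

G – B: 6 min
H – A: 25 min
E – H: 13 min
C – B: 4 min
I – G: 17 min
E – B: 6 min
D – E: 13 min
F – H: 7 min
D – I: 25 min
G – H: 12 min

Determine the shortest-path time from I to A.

Enumerating some paths:
I–D–E–H–A: 25+13+13+25 = 76
I–G–B–E–H–A: 17+6+6+13+25 = 67
I–G–H–A: 17+12+25 = 54
The minimum is 54 min via I–G–H–A.

54 min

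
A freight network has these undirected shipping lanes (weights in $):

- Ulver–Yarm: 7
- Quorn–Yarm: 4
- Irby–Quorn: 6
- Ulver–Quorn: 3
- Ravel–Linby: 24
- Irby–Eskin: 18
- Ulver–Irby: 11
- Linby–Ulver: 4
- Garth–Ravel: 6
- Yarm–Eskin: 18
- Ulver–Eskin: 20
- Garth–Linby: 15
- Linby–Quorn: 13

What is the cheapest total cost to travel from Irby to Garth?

Shortest distances from Irby:
Irby: 0
Quorn: 6  (via Irby)
Ulver: 9  (via Quorn)
Yarm: 10  (via Quorn)
Linby: 13  (via Ulver)
Eskin: 18  (via Irby)
Garth: 28  (via Linby)
Shortest route: Irby–Quorn–Ulver–Linby–Garth = $28.

$28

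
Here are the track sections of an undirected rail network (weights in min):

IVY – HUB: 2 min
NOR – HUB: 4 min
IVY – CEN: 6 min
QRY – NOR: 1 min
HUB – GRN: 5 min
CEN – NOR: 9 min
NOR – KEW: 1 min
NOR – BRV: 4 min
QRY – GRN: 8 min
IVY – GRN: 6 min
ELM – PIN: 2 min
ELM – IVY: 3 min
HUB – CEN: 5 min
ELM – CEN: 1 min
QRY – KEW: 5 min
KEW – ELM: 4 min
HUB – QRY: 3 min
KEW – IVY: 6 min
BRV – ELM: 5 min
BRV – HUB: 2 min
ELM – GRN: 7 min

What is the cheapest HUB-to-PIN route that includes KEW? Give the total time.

Best HUB to KEW: HUB → NOR → KEW costing 5
Best KEW to PIN: KEW → ELM → PIN costing 6
Total via KEW: 5 + 6 = 11 min.

11 min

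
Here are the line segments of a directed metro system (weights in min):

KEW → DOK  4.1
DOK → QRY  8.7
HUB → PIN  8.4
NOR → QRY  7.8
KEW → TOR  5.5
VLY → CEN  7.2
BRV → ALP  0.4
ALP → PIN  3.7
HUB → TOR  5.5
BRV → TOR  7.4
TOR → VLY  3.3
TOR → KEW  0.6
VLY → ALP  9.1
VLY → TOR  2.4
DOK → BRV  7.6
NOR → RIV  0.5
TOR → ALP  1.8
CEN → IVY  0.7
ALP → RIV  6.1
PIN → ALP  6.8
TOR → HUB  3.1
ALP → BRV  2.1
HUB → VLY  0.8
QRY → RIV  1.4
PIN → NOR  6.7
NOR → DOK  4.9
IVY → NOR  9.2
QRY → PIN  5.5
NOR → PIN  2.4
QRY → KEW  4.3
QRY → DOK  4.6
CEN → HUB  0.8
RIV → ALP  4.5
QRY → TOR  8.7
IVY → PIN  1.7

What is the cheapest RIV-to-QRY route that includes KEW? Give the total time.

Shortest RIV→KEW: RIV–ALP–BRV–TOR–KEW = 14.6
Best KEW to QRY: KEW–DOK–QRY costing 12.8
Total via KEW: 14.6 + 12.8 = 27.4 min.

27.4 min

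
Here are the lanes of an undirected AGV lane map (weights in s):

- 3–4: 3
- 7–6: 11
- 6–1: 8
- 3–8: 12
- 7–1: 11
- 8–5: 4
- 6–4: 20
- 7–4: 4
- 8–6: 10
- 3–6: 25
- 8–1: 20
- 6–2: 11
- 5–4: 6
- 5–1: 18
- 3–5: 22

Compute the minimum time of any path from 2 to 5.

Shortest distances from 2:
2: 0
6: 11  (via 2)
1: 19  (via 6)
8: 21  (via 6)
7: 22  (via 6)
5: 25  (via 8)
Shortest route: 2–6–8–5 = 25 s.

25 s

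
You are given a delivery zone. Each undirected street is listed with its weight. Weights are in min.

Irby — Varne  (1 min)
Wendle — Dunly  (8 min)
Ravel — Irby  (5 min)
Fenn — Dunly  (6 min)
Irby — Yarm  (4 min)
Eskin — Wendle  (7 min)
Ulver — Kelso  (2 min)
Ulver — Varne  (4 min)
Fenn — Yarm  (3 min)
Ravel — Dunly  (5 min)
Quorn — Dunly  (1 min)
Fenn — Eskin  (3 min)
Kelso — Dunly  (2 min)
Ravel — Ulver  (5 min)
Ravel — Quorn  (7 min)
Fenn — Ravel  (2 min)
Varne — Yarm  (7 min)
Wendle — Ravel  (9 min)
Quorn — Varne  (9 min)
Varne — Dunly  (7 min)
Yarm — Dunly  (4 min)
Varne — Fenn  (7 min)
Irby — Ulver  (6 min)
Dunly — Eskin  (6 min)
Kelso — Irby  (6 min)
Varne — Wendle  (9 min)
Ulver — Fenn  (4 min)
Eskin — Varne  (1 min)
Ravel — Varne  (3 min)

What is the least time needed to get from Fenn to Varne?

Shortest distances from Fenn:
Fenn: 0
Ravel: 2  (via Fenn)
Eskin: 3  (via Fenn)
Yarm: 3  (via Fenn)
Varne: 4  (via Eskin)
Shortest route: Fenn–Eskin–Varne = 4 min.

4 min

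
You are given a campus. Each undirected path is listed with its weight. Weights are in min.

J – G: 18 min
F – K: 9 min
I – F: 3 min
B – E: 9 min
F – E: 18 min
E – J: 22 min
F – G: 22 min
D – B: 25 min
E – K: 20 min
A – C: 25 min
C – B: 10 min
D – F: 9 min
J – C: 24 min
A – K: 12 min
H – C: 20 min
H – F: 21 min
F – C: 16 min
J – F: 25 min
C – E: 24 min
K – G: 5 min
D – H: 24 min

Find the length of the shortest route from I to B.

Compare a few routes:
I–F–D–B: 3+9+25 = 37
I–F–E–B: 3+18+9 = 30
I–F–C–B: 3+16+10 = 29
Cheapest is I–F–C–B at 29 min.

29 min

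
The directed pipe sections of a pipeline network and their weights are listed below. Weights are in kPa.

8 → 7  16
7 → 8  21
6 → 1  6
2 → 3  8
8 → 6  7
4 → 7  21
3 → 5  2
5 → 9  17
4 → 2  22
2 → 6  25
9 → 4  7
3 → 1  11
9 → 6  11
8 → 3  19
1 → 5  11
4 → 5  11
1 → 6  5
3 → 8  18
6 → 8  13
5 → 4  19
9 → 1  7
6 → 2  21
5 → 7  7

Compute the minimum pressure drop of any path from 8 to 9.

38 kPa

Settle nodes by increasing distance from 8:
8: 0
6: 7  (via 8)
1: 13  (via 6)
7: 16  (via 8)
3: 19  (via 8)
5: 21  (via 3)
2: 28  (via 6)
9: 38  (via 5)
Shortest route: 8 → 3 → 5 → 9 = 38 kPa.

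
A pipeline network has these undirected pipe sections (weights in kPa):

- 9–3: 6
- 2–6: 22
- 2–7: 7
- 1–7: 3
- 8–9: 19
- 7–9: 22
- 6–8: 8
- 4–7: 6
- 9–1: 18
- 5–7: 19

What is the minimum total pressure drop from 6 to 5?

48 kPa

Candidate routes:
6–8–9–7–5: 8+19+22+19 = 68
6–8–9–1–7–5: 8+19+18+3+19 = 67
6–2–7–5: 22+7+19 = 48
The minimum is 48 kPa via 6–2–7–5.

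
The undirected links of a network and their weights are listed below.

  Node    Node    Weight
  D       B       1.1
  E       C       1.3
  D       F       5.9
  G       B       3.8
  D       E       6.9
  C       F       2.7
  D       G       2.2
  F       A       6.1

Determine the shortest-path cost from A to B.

Settle nodes by increasing distance from A:
A: 0
F: 6.1  (via A)
C: 8.8  (via F)
E: 10.1  (via C)
D: 12  (via F)
B: 13.1  (via D)
Shortest route: A → F → D → B = 13.1.

13.1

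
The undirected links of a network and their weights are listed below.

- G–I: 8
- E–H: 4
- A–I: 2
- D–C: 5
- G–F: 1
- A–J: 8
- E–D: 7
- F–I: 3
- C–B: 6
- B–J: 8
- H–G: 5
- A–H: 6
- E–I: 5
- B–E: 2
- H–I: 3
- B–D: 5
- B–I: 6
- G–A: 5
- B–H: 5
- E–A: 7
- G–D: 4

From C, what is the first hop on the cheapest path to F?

Candidate routes:
C → B → E → I → F: 6+2+5+3 = 16
C → B → I → F: 6+6+3 = 15
C → B → D → G → F: 6+5+4+1 = 16
C → D → G → F: 5+4+1 = 10
The minimum is 10 via C → D → G → F.
So from C the first move is to D.

D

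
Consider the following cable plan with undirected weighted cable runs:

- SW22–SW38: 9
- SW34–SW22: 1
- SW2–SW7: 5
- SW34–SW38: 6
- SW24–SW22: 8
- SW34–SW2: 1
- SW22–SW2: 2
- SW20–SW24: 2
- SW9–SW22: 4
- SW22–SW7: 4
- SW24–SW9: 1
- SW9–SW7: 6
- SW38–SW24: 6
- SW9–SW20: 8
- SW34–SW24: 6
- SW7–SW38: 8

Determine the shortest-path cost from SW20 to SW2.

9

Enumerating some paths:
SW20 → SW24 → SW22 → SW2: 2+8+2 = 12
SW20 → SW24 → SW34 → SW22 → SW2: 2+6+1+2 = 11
SW20 → SW24 → SW9 → SW22 → SW2: 2+1+4+2 = 9
The minimum is 9 via SW20 → SW24 → SW9 → SW22 → SW2.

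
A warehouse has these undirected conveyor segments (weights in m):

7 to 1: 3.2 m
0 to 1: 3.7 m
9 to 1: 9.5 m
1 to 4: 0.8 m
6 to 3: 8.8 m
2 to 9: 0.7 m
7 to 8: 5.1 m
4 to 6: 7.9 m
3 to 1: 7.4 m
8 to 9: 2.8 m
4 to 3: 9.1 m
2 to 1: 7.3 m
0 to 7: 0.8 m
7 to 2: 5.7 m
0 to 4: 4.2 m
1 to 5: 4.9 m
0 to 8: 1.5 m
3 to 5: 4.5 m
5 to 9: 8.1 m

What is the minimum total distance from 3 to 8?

12.6 m

Shortest distances from 3:
3: 0
5: 4.5  (via 3)
1: 7.4  (via 3)
4: 8.2  (via 1)
6: 8.8  (via 3)
7: 10.6  (via 1)
0: 11.1  (via 1)
8: 12.6  (via 0)
Shortest route: 3 → 1 → 0 → 8 = 12.6 m.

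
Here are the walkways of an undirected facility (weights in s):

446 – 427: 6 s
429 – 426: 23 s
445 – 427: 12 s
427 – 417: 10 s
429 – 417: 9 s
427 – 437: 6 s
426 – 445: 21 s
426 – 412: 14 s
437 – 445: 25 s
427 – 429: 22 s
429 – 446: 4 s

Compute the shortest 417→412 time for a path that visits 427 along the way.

Shortest 417→427: 417–427 = 10
Shortest 427→412: 427–446–429–426–412 = 47
Total via 427: 10 + 47 = 57 s.

57 s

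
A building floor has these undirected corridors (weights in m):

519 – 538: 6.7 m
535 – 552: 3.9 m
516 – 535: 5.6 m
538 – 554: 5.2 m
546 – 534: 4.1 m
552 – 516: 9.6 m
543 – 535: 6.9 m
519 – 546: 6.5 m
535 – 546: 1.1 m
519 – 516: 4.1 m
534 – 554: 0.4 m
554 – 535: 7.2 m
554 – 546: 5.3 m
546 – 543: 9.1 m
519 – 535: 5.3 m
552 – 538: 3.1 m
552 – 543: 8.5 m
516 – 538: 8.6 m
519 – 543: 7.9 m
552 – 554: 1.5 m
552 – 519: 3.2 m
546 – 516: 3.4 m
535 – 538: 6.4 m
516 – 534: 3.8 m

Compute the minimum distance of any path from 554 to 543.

Shortest distances from 554:
554: 0
534: 0.4  (via 554)
552: 1.5  (via 554)
516: 4.2  (via 534)
546: 4.5  (via 534)
538: 4.6  (via 552)
519: 4.7  (via 552)
535: 5.4  (via 552)
543: 10  (via 552)
Shortest route: 554 → 552 → 543 = 10 m.

10 m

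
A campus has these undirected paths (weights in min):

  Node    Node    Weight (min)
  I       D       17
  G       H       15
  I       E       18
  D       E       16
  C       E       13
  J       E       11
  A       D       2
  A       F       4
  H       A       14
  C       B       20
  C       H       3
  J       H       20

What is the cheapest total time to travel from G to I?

48 min

Settle nodes by increasing distance from G:
G: 0
H: 15  (via G)
C: 18  (via H)
A: 29  (via H)
D: 31  (via A)
E: 31  (via C)
F: 33  (via A)
J: 35  (via H)
B: 38  (via C)
I: 48  (via D)
Shortest route: G → H → A → D → I = 48 min.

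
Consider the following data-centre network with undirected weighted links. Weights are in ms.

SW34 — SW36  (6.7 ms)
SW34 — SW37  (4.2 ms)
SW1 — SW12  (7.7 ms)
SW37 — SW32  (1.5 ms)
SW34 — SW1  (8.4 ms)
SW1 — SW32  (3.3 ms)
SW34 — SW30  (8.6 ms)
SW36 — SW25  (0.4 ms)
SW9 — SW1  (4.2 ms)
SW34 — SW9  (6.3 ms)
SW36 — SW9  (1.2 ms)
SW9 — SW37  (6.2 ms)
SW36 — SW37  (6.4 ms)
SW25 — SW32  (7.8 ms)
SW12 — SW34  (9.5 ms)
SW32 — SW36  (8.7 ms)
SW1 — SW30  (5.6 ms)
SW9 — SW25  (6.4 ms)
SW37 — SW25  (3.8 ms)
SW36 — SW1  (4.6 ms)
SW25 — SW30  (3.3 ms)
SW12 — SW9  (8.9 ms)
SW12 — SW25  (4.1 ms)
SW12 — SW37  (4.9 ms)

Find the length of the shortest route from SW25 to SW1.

5 ms

Shortest distances from SW25:
SW25: 0
SW36: 0.4  (via SW25)
SW9: 1.6  (via SW36)
SW30: 3.3  (via SW25)
SW37: 3.8  (via SW25)
SW12: 4.1  (via SW25)
SW1: 5  (via SW36)
Shortest route: SW25 → SW36 → SW1 = 5 ms.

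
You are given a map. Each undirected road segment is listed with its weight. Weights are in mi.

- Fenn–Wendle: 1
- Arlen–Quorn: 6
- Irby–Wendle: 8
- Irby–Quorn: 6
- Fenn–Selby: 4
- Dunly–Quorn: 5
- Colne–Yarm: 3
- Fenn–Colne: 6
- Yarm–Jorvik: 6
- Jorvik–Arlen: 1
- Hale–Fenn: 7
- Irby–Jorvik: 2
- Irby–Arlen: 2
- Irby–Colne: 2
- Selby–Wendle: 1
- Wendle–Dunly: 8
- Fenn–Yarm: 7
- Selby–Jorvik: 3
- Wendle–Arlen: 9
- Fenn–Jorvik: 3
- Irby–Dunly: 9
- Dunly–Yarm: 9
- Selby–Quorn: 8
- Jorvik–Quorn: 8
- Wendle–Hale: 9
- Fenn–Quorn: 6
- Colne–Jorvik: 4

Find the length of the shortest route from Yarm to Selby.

Running Dijkstra from Yarm:
Yarm: 0
Colne: 3  (via Yarm)
Irby: 5  (via Colne)
Jorvik: 6  (via Yarm)
Arlen: 7  (via Irby)
Fenn: 7  (via Yarm)
Wendle: 8  (via Fenn)
Selby: 9  (via Jorvik)
Shortest route: Yarm–Jorvik–Selby = 9 mi.

9 mi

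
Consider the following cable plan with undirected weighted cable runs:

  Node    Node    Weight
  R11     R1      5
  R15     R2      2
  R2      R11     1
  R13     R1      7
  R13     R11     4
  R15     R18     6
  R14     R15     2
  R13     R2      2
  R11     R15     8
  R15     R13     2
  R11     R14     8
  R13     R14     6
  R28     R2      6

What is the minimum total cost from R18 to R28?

Running Dijkstra from R18:
R18: 0
R15: 6  (via R18)
R2: 8  (via R15)
R14: 8  (via R15)
R13: 8  (via R15)
R11: 9  (via R2)
R28: 14  (via R2)
Shortest route: R18 → R15 → R2 → R28 = 14.

14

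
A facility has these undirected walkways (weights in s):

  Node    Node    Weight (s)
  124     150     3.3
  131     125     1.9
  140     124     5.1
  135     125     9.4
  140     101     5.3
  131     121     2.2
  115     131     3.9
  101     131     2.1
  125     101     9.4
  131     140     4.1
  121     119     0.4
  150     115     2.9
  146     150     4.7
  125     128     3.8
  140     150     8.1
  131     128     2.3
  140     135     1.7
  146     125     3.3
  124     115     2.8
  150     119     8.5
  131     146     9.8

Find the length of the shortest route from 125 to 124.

Running Dijkstra from 125:
125: 0
131: 1.9  (via 125)
146: 3.3  (via 125)
128: 3.8  (via 125)
101: 4  (via 131)
121: 4.1  (via 131)
119: 4.5  (via 121)
115: 5.8  (via 131)
140: 6  (via 131)
135: 7.7  (via 140)
150: 8  (via 146)
124: 8.6  (via 115)
Shortest route: 125 → 131 → 115 → 124 = 8.6 s.

8.6 s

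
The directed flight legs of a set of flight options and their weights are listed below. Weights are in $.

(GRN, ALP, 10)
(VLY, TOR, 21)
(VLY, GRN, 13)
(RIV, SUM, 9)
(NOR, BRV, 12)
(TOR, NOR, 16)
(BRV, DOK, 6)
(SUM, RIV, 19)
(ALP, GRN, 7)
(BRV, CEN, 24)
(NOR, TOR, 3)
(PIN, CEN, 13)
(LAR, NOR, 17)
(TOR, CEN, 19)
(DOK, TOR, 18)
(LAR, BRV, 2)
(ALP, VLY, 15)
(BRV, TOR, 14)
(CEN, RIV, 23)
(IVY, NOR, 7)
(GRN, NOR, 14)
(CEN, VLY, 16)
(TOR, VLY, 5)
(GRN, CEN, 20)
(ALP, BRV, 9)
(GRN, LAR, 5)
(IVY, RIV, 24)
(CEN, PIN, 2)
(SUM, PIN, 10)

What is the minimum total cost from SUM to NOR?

$66

Settle nodes by increasing distance from SUM:
SUM: 0
PIN: 10  (via SUM)
RIV: 19  (via SUM)
CEN: 23  (via PIN)
VLY: 39  (via CEN)
GRN: 52  (via VLY)
LAR: 57  (via GRN)
BRV: 59  (via LAR)
TOR: 60  (via VLY)
ALP: 62  (via GRN)
DOK: 65  (via BRV)
NOR: 66  (via GRN)
Shortest route: SUM–PIN–CEN–VLY–GRN–NOR = $66.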